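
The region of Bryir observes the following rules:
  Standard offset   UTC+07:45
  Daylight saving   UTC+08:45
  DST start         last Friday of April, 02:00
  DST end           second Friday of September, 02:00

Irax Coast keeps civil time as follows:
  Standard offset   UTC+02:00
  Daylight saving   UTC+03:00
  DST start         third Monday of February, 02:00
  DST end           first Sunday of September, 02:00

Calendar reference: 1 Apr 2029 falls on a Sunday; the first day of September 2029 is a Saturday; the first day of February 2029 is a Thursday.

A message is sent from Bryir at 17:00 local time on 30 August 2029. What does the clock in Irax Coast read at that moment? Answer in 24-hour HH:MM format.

11:15

1 April 2029 is a Sunday, so Fridays fall on 6, 13, 20, 27; the last is April 27.
1 September 2029 is a Saturday, so the first Friday is September 7 and the second is September 14.
Daylight saving runs 27 April – 14 September; 30 August 2029 is inside that window, so Bryir is at UTC+08:45.
17:00 Bryir − 8h45m = 08:15 UTC.
1 February 2029 is a Thursday, so the first Monday is February 5 and the third is February 19.
1 September 2029 is a Saturday, so the first Sunday is September 2.
At the standard offset (UTC+02:00), 08:15 UTC + 2h = 10:15 Irax Coast standard time.
The standard-time date in Irax Coast, 30 August 2029, falls between 19 February and 2 September, so daylight saving is in effect and Irax Coast is at UTC+03:00.
08:15 UTC + 3h = 11:15 Irax Coast.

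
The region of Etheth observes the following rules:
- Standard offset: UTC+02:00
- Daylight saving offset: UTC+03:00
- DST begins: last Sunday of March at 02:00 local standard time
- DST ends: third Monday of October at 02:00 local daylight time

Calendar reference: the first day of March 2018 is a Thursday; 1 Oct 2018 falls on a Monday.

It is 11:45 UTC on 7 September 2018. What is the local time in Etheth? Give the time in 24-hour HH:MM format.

1 March 2018 is a Thursday, so Sundays fall on 4, 11, 18, 25; the last is March 25.
1 October 2018 is a Monday, so the first Monday is October 1 and the third is October 15.
At the standard offset (UTC+02:00), 11:45 UTC + 2h = 13:45 Etheth standard time.
Daylight saving runs 25 March – 15 October; the standard-time date in Etheth, 7 September 2018, is inside that window, so Etheth is at UTC+03:00.
11:45 UTC + 3h = 14:45 local.

14:45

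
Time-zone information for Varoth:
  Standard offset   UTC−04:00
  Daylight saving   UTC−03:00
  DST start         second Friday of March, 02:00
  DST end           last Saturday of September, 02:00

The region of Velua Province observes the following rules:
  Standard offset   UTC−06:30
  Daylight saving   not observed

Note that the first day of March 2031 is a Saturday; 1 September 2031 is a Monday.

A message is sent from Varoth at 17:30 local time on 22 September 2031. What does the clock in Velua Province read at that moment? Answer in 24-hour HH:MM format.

1 March 2031 is a Saturday, so the first Friday is March 7 and the second is March 14.
1 September 2031 is a Monday, so Saturdays fall on 6, 13, 20, 27; the last is September 27.
Daylight saving runs 14 March – 27 September; 22 September 2031 is inside that window, so Varoth is at UTC−03:00.
17:30 Varoth + 3h = 20:30 UTC.
Velua Province has no daylight saving, so its offset is UTC−06:30 year-round.
20:30 UTC − 6h30m = 14:00 Velua Province.

14:00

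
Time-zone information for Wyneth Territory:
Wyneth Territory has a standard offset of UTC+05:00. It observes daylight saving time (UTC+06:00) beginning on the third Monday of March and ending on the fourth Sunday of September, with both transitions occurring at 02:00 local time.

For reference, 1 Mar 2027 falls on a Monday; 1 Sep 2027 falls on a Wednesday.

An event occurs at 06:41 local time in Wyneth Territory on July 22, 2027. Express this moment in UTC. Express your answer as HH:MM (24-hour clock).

1 March 2027 is a Monday, so the first Monday is March 1 and the third is March 15.
1 September 2027 is a Wednesday, so the first Sunday is September 5 and the fourth is September 26.
July 22, 2027 falls between 15 March and 26 September, so daylight saving is in effect and Wyneth Territory is at UTC+06:00.
06:41 local − 6h = 00:41 UTC.

00:41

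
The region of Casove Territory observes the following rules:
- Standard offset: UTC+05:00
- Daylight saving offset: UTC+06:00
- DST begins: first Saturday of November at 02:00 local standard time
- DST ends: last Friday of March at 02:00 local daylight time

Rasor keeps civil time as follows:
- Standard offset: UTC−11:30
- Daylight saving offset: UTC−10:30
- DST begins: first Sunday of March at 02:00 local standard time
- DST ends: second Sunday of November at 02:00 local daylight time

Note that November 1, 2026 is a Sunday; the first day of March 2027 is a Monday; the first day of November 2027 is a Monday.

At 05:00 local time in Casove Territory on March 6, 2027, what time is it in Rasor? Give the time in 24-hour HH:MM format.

11:30

1 November 2026 is a Sunday, so the first Saturday is November 7.
1 March 2027 is a Monday, so Fridays fall on 5, 12, 19, 26; the last is March 26.
March 6, 2027 falls between 7 November 2026 and 26 March 2027, so daylight saving is in effect and Casove Territory is at UTC+06:00.
05:00 Casove Territory − 6h = 23:00 UTC (rolling into the previous day, 5 March 2027).
1 March 2027 is a Monday, so the first Sunday is March 7.
1 November 2027 is a Monday, so the first Sunday is November 7 and the second is November 14.
At the standard offset (UTC−11:30), 23:00 UTC − 11h30m = 11:30 Rasor standard time.
Daylight saving runs 7 March – 14 November; the standard-time date in Rasor, March 5, 2027, is outside that window, so Rasor is on standard time at UTC−11:30.
23:00 UTC − 11h30m = 11:30 Rasor.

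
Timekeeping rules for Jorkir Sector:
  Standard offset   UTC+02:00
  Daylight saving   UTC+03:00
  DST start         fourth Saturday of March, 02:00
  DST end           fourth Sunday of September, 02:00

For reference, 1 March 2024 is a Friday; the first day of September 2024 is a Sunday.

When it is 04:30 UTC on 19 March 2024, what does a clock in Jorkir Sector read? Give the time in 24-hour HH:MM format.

06:30

1 March 2024 is a Friday, so the first Saturday is March 2 and the fourth is March 23.
1 September 2024 is a Sunday, so the first Sunday is September 1 and the fourth is September 22.
At the standard offset (UTC+02:00), 04:30 UTC + 2h = 06:30 Jorkir Sector standard time.
The standard-time date in Jorkir Sector, 19 March 2024, is outside the daylight-saving period (23 March – 22 September), so Jorkir Sector is on standard time, UTC+02:00.
04:30 UTC + 2h = 06:30 local.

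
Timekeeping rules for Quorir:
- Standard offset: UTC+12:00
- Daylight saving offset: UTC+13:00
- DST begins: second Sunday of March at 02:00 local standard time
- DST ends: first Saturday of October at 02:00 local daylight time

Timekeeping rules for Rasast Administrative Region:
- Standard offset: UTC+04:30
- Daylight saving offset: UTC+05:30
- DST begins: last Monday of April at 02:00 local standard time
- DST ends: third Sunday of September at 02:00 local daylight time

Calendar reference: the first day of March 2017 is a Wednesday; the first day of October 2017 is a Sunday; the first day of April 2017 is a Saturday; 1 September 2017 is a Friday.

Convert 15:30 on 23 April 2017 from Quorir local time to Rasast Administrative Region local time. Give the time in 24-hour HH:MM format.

1 March 2017 is a Wednesday, so the first Sunday is March 5 and the second is March 12.
1 October 2017 is a Sunday, so the first Saturday is October 7.
Daylight saving runs 12 March – 7 October; 23 April 2017 is inside that window, so Quorir is at UTC+13:00.
15:30 Quorir − 13h = 02:30 UTC.
1 April 2017 is a Saturday, so Mondays fall on 3, 10, 17, 24; the last is April 24.
1 September 2017 is a Friday, so the first Sunday is September 3 and the third is September 17.
At the standard offset (UTC+04:30), 02:30 UTC + 4h30m = 07:00 Rasast Administrative Region standard time.
The standard-time date in Rasast Administrative Region, 23 April 2017, is outside the daylight-saving period (24 April – 17 September), so Rasast Administrative Region is on standard time, UTC+04:30.
02:30 UTC + 4h30m = 07:00 Rasast Administrative Region.

07:00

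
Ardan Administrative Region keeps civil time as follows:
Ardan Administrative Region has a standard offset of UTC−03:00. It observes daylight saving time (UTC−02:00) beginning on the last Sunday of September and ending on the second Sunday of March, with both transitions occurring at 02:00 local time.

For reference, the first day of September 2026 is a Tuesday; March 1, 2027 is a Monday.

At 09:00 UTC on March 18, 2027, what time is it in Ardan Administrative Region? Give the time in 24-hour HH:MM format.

1 September 2026 is a Tuesday, so Sundays fall on 6, 13, 20, 27; the last is September 27.
1 March 2027 is a Monday, so the first Sunday is March 7 and the second is March 14.
At the standard offset (UTC−03:00), 09:00 UTC − 3h = 06:00 Ardan Administrative Region standard time.
The standard-time date in Ardan Administrative Region, March 18, 2027, is outside the daylight-saving period (27 September 2026 – 14 March 2027), so Ardan Administrative Region is on standard time, UTC−03:00.
09:00 UTC − 3h = 06:00 local.

06:00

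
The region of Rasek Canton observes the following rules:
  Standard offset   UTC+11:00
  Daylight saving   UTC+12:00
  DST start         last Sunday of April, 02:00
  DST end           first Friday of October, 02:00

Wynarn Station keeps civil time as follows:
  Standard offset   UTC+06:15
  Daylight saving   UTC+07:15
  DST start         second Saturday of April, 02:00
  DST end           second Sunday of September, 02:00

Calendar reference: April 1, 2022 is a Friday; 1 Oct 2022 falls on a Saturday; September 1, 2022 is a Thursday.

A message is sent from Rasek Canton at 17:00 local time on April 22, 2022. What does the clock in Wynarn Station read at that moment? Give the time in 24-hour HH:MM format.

13:15

1 April 2022 is a Friday, so Sundays fall on 3, 10, 17, 24; the last is April 24.
1 October 2022 is a Saturday, so the first Friday is October 7.
April 22, 2022 does not fall between 24 April and 7 October, so daylight saving is not in effect and Rasek Canton is at UTC+11:00.
17:00 Rasek Canton − 11h = 06:00 UTC.
1 April 2022 is a Friday, so the first Saturday is April 2 and the second is April 9.
1 September 2022 is a Thursday, so the first Sunday is September 4 and the second is September 11.
At the standard offset (UTC+06:15), 06:00 UTC + 6h15m = 12:15 Wynarn Station standard time.
The standard-time date in Wynarn Station, April 22, 2022, falls between 9 April and 11 September, so daylight saving is in effect and Wynarn Station is at UTC+07:15.
06:00 UTC + 7h15m = 13:15 Wynarn Station.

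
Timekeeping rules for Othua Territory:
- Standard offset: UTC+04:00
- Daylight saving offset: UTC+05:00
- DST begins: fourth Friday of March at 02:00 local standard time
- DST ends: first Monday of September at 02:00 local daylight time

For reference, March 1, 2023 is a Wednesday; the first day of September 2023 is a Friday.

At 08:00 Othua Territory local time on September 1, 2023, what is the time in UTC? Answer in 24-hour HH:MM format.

03:00

1 March 2023 is a Wednesday, so the first Friday is March 3 and the fourth is March 24.
1 September 2023 is a Friday, so the first Monday is September 4.
Daylight saving runs 24 March – 4 September; September 1, 2023 is inside that window, so Othua Territory is at UTC+05:00.
08:00 local − 5h = 03:00 UTC.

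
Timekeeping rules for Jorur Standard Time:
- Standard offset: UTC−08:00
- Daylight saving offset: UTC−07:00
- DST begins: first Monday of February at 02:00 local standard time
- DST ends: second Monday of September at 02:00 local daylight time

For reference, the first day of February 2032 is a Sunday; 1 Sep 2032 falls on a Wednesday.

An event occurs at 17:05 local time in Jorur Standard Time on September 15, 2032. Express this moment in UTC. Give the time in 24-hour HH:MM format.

01:05

1 February 2032 is a Sunday, so the first Monday is February 2.
1 September 2032 is a Wednesday, so the first Monday is September 6 and the second is September 13.
September 15, 2032 does not fall between 2 February and 13 September, so daylight saving is not in effect and Jorur Standard Time is at UTC−08:00.
17:05 local + 8h = 01:05 UTC (rolling into the next day, 16 September 2032).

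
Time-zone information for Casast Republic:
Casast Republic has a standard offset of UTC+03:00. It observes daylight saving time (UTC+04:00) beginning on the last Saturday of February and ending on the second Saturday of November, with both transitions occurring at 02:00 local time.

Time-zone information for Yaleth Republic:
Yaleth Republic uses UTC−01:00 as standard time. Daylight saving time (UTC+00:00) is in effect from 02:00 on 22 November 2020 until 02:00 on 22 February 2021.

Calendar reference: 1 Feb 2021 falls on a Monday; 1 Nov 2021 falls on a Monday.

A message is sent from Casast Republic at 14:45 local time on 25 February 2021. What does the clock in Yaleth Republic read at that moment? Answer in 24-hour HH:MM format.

10:45

1 February 2021 is a Monday, so Saturdays fall on 6, 13, 20, 27; the last is February 27.
1 November 2021 is a Monday, so the first Saturday is November 6 and the second is November 13.
25 February 2021 does not fall between 27 February and 13 November, so daylight saving is not in effect and Casast Republic is at UTC+03:00.
14:45 Casast Republic − 3h = 11:45 UTC.
At the standard offset (UTC−01:00), 11:45 UTC − 1h = 10:45 Yaleth Republic standard time.
The standard-time date in Yaleth Republic, 25 February 2021, is outside the daylight-saving period (22 November 2020 – 22 February 2021), so Yaleth Republic is on standard time, UTC−01:00.
11:45 UTC − 1h = 10:45 Yaleth Republic.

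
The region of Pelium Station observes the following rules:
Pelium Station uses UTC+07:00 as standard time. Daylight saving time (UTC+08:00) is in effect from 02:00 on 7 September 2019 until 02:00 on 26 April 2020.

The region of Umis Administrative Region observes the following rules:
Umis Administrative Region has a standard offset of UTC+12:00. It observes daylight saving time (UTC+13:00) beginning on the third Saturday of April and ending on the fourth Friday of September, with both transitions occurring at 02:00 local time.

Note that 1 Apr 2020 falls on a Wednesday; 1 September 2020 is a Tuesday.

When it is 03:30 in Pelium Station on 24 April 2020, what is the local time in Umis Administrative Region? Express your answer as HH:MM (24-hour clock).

Daylight saving runs 7 September 2019 – 26 April 2020; 24 April 2020 is inside that window, so Pelium Station is at UTC+08:00.
03:30 Pelium Station − 8h = 19:30 UTC (rolling into the previous day, 23 April 2020).
1 April 2020 is a Wednesday, so the first Saturday is April 4 and the third is April 18.
1 September 2020 is a Tuesday, so the first Friday is September 4 and the fourth is September 25.
At the standard offset (UTC+12:00), 19:30 UTC + 12h = 07:30 Umis Administrative Region standard time (rolling into the next day, 24 April 2020).
The standard-time date in Umis Administrative Region, 24 April 2020, falls between 18 April and 25 September, so daylight saving is in effect and Umis Administrative Region is at UTC+13:00.
19:30 UTC + 13h = 08:30 Umis Administrative Region (rolling into the next day, 24 April 2020).

08:30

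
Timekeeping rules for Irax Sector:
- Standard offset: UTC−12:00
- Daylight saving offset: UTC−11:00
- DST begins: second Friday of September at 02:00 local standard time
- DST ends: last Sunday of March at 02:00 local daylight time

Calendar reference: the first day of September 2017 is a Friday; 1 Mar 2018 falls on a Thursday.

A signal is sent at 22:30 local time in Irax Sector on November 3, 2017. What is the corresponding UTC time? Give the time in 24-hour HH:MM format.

1 September 2017 is a Friday, so the first Friday is September 1 and the second is September 8.
1 March 2018 is a Thursday, so Sundays fall on 4, 11, 18, 25; the last is March 25.
November 3, 2017 lies within the daylight-saving period (8 September 2017 – 25 March 2018), so Irax Sector is on daylight time, UTC−11:00.
22:30 local + 11h = 09:30 UTC (rolling into the next day, 4 November 2017).

09:30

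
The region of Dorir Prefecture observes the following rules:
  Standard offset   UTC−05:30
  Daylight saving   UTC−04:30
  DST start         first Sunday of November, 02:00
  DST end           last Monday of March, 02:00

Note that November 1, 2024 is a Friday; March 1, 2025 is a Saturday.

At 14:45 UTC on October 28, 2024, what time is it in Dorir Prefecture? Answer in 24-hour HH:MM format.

09:15

1 November 2024 is a Friday, so the first Sunday is November 3.
1 March 2025 is a Saturday, so Mondays fall on 3, 10, 17, 24, 31; the last is March 31.
At the standard offset (UTC−05:30), 14:45 UTC − 5h30m = 09:15 Dorir Prefecture standard time.
The standard-time date in Dorir Prefecture, October 28, 2024, does not fall between 3 November 2024 and 31 March 2025, so daylight saving is not in effect and Dorir Prefecture is at UTC−05:30.
14:45 UTC − 5h30m = 09:15 local.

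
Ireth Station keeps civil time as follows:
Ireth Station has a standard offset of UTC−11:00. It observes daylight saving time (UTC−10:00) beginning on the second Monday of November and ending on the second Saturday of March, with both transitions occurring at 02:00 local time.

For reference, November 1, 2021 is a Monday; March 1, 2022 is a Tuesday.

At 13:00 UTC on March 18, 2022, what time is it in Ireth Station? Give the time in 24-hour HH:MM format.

02:00

1 November 2021 is a Monday, so the first Monday is November 1 and the second is November 8.
1 March 2022 is a Tuesday, so the first Saturday is March 5 and the second is March 12.
At the standard offset (UTC−11:00), 13:00 UTC − 11h = 02:00 Ireth Station standard time.
The standard-time date in Ireth Station, March 18, 2022, is outside the daylight-saving period (8 November 2021 – 12 March 2022), so Ireth Station is on standard time, UTC−11:00.
13:00 UTC − 11h = 02:00 local.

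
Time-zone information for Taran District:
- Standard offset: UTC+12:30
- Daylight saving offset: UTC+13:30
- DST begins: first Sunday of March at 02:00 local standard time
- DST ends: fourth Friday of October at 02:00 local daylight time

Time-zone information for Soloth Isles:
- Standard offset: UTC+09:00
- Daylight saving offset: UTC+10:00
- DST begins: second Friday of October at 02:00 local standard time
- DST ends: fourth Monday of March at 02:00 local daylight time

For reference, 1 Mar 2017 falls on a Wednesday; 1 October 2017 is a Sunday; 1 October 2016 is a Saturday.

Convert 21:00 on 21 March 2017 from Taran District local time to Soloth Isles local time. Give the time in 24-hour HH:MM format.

1 March 2017 is a Wednesday, so the first Sunday is March 5.
1 October 2017 is a Sunday, so the first Friday is October 6 and the fourth is October 27.
21 March 2017 lies within the daylight-saving period (5 March – 27 October), so Taran District is on daylight time, UTC+13:30.
21:00 Taran District − 13h30m = 07:30 UTC.
1 October 2016 is a Saturday, so the first Friday is October 7 and the second is October 14.
1 March 2017 is a Wednesday, so the first Monday is March 6 and the fourth is March 27.
At the standard offset (UTC+09:00), 07:30 UTC + 9h = 16:30 Soloth Isles standard time.
The standard-time date in Soloth Isles, 21 March 2017, falls between 14 October 2016 and 27 March 2017, so daylight saving is in effect and Soloth Isles is at UTC+10:00.
07:30 UTC + 10h = 17:30 Soloth Isles.

17:30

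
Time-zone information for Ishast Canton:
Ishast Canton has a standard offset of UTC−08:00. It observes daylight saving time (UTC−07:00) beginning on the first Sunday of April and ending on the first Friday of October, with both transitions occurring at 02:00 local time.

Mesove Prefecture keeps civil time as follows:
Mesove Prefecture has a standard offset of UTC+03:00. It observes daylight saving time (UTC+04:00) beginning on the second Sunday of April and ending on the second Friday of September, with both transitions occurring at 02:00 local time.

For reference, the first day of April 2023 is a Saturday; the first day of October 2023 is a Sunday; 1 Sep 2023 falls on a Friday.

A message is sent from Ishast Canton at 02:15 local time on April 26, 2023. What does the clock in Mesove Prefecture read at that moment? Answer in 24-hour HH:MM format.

1 April 2023 is a Saturday, so the first Sunday is April 2.
1 October 2023 is a Sunday, so the first Friday is October 6.
April 26, 2023 lies within the daylight-saving period (2 April – 6 October), so Ishast Canton is on daylight time, UTC−07:00.
02:15 Ishast Canton + 7h = 09:15 UTC.
1 April 2023 is a Saturday, so the first Sunday is April 2 and the second is April 9.
1 September 2023 is a Friday, so the first Friday is September 1 and the second is September 8.
At the standard offset (UTC+03:00), 09:15 UTC + 3h = 12:15 Mesove Prefecture standard time.
The standard-time date in Mesove Prefecture, April 26, 2023, falls between 9 April and 8 September, so daylight saving is in effect and Mesove Prefecture is at UTC+04:00.
09:15 UTC + 4h = 13:15 Mesove Prefecture.

13:15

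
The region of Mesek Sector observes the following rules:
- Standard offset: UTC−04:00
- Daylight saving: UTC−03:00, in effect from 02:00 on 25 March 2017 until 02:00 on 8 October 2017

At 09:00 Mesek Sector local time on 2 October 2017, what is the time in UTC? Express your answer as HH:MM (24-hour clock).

12:00

2 October 2017 lies within the daylight-saving period (25 March – 8 October), so Mesek Sector is on daylight time, UTC−03:00.
09:00 local + 3h = 12:00 UTC.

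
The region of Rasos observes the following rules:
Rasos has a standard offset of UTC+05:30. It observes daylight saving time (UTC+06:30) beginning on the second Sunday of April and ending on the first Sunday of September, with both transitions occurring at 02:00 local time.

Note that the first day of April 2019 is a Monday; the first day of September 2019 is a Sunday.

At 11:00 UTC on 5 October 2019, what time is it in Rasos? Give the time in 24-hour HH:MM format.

1 April 2019 is a Monday, so the first Sunday is April 7 and the second is April 14.
1 September 2019 is a Sunday, so the first Sunday is September 1.
At the standard offset (UTC+05:30), 11:00 UTC + 5h30m = 16:30 Rasos standard time.
The standard-time date in Rasos, 5 October 2019, does not fall between 14 April and 1 September, so daylight saving is not in effect and Rasos is at UTC+05:30.
11:00 UTC + 5h30m = 16:30 local.

16:30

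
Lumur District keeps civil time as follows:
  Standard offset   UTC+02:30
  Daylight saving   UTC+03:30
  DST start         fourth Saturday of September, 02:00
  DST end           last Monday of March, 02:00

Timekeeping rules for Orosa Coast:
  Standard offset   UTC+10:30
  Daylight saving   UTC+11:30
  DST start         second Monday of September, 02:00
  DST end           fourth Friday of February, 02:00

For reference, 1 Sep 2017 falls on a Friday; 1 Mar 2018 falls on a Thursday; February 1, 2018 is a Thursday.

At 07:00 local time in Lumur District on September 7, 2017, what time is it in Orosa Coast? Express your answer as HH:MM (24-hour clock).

15:00

1 September 2017 is a Friday, so the first Saturday is September 2 and the fourth is September 23.
1 March 2018 is a Thursday, so Mondays fall on 5, 12, 19, 26; the last is March 26.
Daylight saving runs 23 September 2017 – 26 March 2018; September 7, 2017 is outside that window, so Lumur District is on standard time at UTC+02:30.
07:00 Lumur District − 2h30m = 04:30 UTC.
1 September 2017 is a Friday, so the first Monday is September 4 and the second is September 11.
1 February 2018 is a Thursday, so the first Friday is February 2 and the fourth is February 23.
At the standard offset (UTC+10:30), 04:30 UTC + 10h30m = 15:00 Orosa Coast standard time.
Daylight saving runs 11 September 2017 – 23 February 2018; the standard-time date in Orosa Coast, September 7, 2017, is outside that window, so Orosa Coast is on standard time at UTC+10:30.
04:30 UTC + 10h30m = 15:00 Orosa Coast.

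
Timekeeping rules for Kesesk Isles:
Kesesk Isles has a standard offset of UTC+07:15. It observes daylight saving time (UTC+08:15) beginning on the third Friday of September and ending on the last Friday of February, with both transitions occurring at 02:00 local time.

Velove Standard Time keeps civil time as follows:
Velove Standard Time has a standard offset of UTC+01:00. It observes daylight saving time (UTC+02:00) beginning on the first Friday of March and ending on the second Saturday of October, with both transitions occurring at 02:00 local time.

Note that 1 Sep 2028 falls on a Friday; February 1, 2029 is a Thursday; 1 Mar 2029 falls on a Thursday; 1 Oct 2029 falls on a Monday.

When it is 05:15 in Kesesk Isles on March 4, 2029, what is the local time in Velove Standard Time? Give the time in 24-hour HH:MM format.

00:00

1 September 2028 is a Friday, so the first Friday is September 1 and the third is September 15.
1 February 2029 is a Thursday, so Fridays fall on 2, 9, 16, 23; the last is February 23.
March 4, 2029 is outside the daylight-saving period (15 September 2028 – 23 February 2029), so Kesesk Isles is on standard time, UTC+07:15.
05:15 Kesesk Isles − 7h15m = 22:00 UTC (rolling into the previous day, 3 March 2029).
1 March 2029 is a Thursday, so the first Friday is March 2.
1 October 2029 is a Monday, so the first Saturday is October 6 and the second is October 13.
At the standard offset (UTC+01:00), 22:00 UTC + 1h = 23:00 Velove Standard Time standard time.
The standard-time date in Velove Standard Time, March 3, 2029, lies within the daylight-saving period (2 March – 13 October), so Velove Standard Time is on daylight time, UTC+02:00.
22:00 UTC + 2h = 00:00 Velove Standard Time (rolling into the next day, 4 March 2029).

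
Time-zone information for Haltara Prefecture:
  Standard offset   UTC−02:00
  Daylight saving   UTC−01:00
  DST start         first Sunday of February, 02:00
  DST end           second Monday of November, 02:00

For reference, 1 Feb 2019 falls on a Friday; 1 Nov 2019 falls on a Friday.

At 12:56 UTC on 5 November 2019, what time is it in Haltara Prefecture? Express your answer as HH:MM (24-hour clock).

1 February 2019 is a Friday, so the first Sunday is February 3.
1 November 2019 is a Friday, so the first Monday is November 4 and the second is November 11.
At the standard offset (UTC−02:00), 12:56 UTC − 2h = 10:56 Haltara Prefecture standard time.
Daylight saving runs 3 February – 11 November; the standard-time date in Haltara Prefecture, 5 November 2019, is inside that window, so Haltara Prefecture is at UTC−01:00.
12:56 UTC − 1h = 11:56 local.

11:56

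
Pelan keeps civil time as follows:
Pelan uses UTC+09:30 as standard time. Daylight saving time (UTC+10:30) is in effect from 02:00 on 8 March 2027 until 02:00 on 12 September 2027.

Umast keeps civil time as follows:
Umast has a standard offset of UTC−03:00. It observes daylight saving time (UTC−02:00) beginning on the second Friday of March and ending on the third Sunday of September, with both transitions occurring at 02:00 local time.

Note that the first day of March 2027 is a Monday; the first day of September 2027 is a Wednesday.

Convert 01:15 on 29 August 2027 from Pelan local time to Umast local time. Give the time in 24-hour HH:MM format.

12:45

29 August 2027 falls between 8 March and 12 September, so daylight saving is in effect and Pelan is at UTC+10:30.
01:15 Pelan − 10h30m = 14:45 UTC (rolling into the previous day, 28 August 2027).
1 March 2027 is a Monday, so the first Friday is March 5 and the second is March 12.
1 September 2027 is a Wednesday, so the first Sunday is September 5 and the third is September 19.
At the standard offset (UTC−03:00), 14:45 UTC − 3h = 11:45 Umast standard time.
The standard-time date in Umast, 28 August 2027, falls between 12 March and 19 September, so daylight saving is in effect and Umast is at UTC−02:00.
14:45 UTC − 2h = 12:45 Umast.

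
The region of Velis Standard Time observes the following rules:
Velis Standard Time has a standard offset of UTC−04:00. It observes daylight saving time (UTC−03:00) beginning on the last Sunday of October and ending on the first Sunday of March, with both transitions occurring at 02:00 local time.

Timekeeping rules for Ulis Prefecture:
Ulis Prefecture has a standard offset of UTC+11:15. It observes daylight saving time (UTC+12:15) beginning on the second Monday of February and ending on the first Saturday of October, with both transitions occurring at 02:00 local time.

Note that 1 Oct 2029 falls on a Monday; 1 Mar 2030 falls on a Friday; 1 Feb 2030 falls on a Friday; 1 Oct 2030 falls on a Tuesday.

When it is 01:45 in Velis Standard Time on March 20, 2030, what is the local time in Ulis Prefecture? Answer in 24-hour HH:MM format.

1 October 2029 is a Monday, so Sundays fall on 7, 14, 21, 28; the last is October 28.
1 March 2030 is a Friday, so the first Sunday is March 3.
March 20, 2030 does not fall between 28 October 2029 and 3 March 2030, so daylight saving is not in effect and Velis Standard Time is at UTC−04:00.
01:45 Velis Standard Time + 4h = 05:45 UTC.
1 February 2030 is a Friday, so the first Monday is February 4 and the second is February 11.
1 October 2030 is a Tuesday, so the first Saturday is October 5.
At the standard offset (UTC+11:15), 05:45 UTC + 11h15m = 17:00 Ulis Prefecture standard time.
Daylight saving runs 11 February – 5 October; the standard-time date in Ulis Prefecture, March 20, 2030, is inside that window, so Ulis Prefecture is at UTC+12:15.
05:45 UTC + 12h15m = 18:00 Ulis Prefecture.

18:00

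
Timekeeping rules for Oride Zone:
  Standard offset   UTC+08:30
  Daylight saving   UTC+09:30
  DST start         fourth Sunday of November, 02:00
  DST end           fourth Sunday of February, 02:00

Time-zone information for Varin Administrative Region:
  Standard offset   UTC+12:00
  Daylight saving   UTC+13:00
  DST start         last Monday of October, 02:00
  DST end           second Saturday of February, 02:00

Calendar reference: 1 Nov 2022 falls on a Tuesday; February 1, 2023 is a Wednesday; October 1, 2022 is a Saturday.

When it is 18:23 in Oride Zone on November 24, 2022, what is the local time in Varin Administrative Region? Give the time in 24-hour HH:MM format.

1 November 2022 is a Tuesday, so the first Sunday is November 6 and the fourth is November 27.
1 February 2023 is a Wednesday, so the first Sunday is February 5 and the fourth is February 26.
Daylight saving runs 27 November 2022 – 26 February 2023; November 24, 2022 is outside that window, so Oride Zone is on standard time at UTC+08:30.
18:23 Oride Zone − 8h30m = 09:53 UTC.
1 October 2022 is a Saturday, so Mondays fall on 3, 10, 17, 24, 31; the last is October 31.
1 February 2023 is a Wednesday, so the first Saturday is February 4 and the second is February 11.
At the standard offset (UTC+12:00), 09:53 UTC + 12h = 21:53 Varin Administrative Region standard time.
The standard-time date in Varin Administrative Region, November 24, 2022, falls between 31 October 2022 and 11 February 2023, so daylight saving is in effect and Varin Administrative Region is at UTC+13:00.
09:53 UTC + 13h = 22:53 Varin Administrative Region.

22:53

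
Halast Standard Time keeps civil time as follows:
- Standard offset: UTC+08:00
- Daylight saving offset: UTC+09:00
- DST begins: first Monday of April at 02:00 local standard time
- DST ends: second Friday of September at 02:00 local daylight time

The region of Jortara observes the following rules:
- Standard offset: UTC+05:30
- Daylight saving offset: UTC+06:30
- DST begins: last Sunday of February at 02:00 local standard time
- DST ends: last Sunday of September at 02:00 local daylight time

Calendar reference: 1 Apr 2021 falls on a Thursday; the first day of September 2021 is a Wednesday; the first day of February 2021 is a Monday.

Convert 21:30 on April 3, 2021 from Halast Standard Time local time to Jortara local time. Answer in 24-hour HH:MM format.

20:00

1 April 2021 is a Thursday, so the first Monday is April 5.
1 September 2021 is a Wednesday, so the first Friday is September 3 and the second is September 10.
Daylight saving runs 5 April – 10 September; April 3, 2021 is outside that window, so Halast Standard Time is on standard time at UTC+08:00.
21:30 Halast Standard Time − 8h = 13:30 UTC.
1 February 2021 is a Monday, so Sundays fall on 7, 14, 21, 28; the last is February 28.
1 September 2021 is a Wednesday, so Sundays fall on 5, 12, 19, 26; the last is September 26.
At the standard offset (UTC+05:30), 13:30 UTC + 5h30m = 19:00 Jortara standard time.
Daylight saving runs 28 February – 26 September; the standard-time date in Jortara, April 3, 2021, is inside that window, so Jortara is at UTC+06:30.
13:30 UTC + 6h30m = 20:00 Jortara.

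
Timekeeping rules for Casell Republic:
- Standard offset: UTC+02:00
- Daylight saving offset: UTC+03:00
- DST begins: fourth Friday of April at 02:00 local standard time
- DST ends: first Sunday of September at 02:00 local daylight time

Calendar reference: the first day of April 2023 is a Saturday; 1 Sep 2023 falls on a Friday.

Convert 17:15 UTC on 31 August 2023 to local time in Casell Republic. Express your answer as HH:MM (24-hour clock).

20:15

1 April 2023 is a Saturday, so the first Friday is April 7 and the fourth is April 28.
1 September 2023 is a Friday, so the first Sunday is September 3.
At the standard offset (UTC+02:00), 17:15 UTC + 2h = 19:15 Casell Republic standard time.
The standard-time date in Casell Republic, 31 August 2023, lies within the daylight-saving period (28 April – 3 September), so Casell Republic is on daylight time, UTC+03:00.
17:15 UTC + 3h = 20:15 local.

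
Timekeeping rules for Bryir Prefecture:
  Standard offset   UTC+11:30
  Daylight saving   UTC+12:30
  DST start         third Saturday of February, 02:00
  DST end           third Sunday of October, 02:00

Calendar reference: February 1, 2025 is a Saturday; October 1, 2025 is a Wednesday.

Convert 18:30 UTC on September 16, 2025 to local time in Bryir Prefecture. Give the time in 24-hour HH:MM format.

1 February 2025 is a Saturday, so the first Saturday is February 1 and the third is February 15.
1 October 2025 is a Wednesday, so the first Sunday is October 5 and the third is October 19.
At the standard offset (UTC+11:30), 18:30 UTC + 11h30m = 06:00 Bryir Prefecture standard time (rolling into the next day, 17 September 2025).
The standard-time date in Bryir Prefecture, September 17, 2025, falls between 15 February and 19 October, so daylight saving is in effect and Bryir Prefecture is at UTC+12:30.
18:30 UTC + 12h30m = 07:00 local (rolling into the next day, 17 September 2025).

07:00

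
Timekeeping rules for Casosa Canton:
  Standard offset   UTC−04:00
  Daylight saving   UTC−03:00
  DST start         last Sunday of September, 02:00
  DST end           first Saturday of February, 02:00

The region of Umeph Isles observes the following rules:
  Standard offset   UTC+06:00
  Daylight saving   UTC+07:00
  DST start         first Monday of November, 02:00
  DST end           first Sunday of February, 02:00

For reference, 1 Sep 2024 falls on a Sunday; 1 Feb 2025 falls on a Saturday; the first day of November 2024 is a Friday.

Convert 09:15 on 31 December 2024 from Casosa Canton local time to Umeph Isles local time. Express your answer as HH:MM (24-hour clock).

19:15

1 September 2024 is a Sunday, so Sundays fall on 1, 8, 15, 22, 29; the last is September 29.
1 February 2025 is a Saturday, so the first Saturday is February 1.
Daylight saving runs 29 September 2024 – 1 February 2025; 31 December 2024 is inside that window, so Casosa Canton is at UTC−03:00.
09:15 Casosa Canton + 3h = 12:15 UTC.
1 November 2024 is a Friday, so the first Monday is November 4.
1 February 2025 is a Saturday, so the first Sunday is February 2.
At the standard offset (UTC+06:00), 12:15 UTC + 6h = 18:15 Umeph Isles standard time.
The standard-time date in Umeph Isles, 31 December 2024, falls between 4 November 2024 and 2 February 2025, so daylight saving is in effect and Umeph Isles is at UTC+07:00.
12:15 UTC + 7h = 19:15 Umeph Isles.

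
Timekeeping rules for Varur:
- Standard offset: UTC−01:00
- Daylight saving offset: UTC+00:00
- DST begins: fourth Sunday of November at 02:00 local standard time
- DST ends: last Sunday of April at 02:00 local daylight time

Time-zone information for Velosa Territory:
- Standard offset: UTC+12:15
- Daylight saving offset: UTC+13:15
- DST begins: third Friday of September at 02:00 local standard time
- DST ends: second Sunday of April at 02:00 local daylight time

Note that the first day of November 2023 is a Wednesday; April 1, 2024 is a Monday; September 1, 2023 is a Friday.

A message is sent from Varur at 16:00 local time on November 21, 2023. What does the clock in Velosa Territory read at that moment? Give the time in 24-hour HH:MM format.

06:15

1 November 2023 is a Wednesday, so the first Sunday is November 5 and the fourth is November 26.
1 April 2024 is a Monday, so Sundays fall on 7, 14, 21, 28; the last is April 28.
November 21, 2023 does not fall between 26 November 2023 and 28 April 2024, so daylight saving is not in effect and Varur is at UTC−01:00.
16:00 Varur + 1h = 17:00 UTC.
1 September 2023 is a Friday, so the first Friday is September 1 and the third is September 15.
1 April 2024 is a Monday, so the first Sunday is April 7 and the second is April 14.
At the standard offset (UTC+12:15), 17:00 UTC + 12h15m = 05:15 Velosa Territory standard time (rolling into the next day, 22 November 2023).
The standard-time date in Velosa Territory, November 22, 2023, lies within the daylight-saving period (15 September 2023 – 14 April 2024), so Velosa Territory is on daylight time, UTC+13:15.
17:00 UTC + 13h15m = 06:15 Velosa Territory (rolling into the next day, 22 November 2023).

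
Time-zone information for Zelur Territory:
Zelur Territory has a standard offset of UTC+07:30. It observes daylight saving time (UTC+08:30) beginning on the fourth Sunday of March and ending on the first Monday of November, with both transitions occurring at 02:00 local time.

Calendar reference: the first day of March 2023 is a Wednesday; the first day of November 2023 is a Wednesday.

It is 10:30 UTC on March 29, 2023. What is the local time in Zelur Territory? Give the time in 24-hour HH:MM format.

19:00

1 March 2023 is a Wednesday, so the first Sunday is March 5 and the fourth is March 26.
1 November 2023 is a Wednesday, so the first Monday is November 6.
At the standard offset (UTC+07:30), 10:30 UTC + 7h30m = 18:00 Zelur Territory standard time.
The standard-time date in Zelur Territory, March 29, 2023, lies within the daylight-saving period (26 March – 6 November), so Zelur Territory is on daylight time, UTC+08:30.
10:30 UTC + 8h30m = 19:00 local.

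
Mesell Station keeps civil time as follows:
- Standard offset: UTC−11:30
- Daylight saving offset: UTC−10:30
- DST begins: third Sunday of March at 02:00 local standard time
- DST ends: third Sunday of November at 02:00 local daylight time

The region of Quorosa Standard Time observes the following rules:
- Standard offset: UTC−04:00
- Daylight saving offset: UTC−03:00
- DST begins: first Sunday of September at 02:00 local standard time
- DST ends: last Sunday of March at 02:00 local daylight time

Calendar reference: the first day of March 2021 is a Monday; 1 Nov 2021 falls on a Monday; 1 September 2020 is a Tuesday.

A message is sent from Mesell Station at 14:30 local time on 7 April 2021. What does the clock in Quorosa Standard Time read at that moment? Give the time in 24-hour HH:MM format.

21:00

1 March 2021 is a Monday, so the first Sunday is March 7 and the third is March 21.
1 November 2021 is a Monday, so the first Sunday is November 7 and the third is November 21.
7 April 2021 falls between 21 March and 21 November, so daylight saving is in effect and Mesell Station is at UTC−10:30.
14:30 Mesell Station + 10h30m = 01:00 UTC (rolling into the next day, 8 April 2021).
1 September 2020 is a Tuesday, so the first Sunday is September 6.
1 March 2021 is a Monday, so Sundays fall on 7, 14, 21, 28; the last is March 28.
At the standard offset (UTC−04:00), 01:00 UTC − 4h = 21:00 Quorosa Standard Time standard time (rolling into the previous day, 7 April 2021).
The standard-time date in Quorosa Standard Time, 7 April 2021, is outside the daylight-saving period (6 September 2020 – 28 March 2021), so Quorosa Standard Time is on standard time, UTC−04:00.
01:00 UTC − 4h = 21:00 Quorosa Standard Time (rolling into the previous day, 7 April 2021).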